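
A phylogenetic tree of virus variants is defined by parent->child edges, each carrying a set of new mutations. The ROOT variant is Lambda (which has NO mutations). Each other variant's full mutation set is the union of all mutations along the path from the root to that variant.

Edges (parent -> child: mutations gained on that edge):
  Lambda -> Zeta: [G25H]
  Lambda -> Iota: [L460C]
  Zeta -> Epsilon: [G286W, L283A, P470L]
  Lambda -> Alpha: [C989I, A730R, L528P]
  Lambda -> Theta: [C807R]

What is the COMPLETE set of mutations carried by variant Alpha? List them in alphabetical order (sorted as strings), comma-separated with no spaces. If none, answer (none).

Answer: A730R,C989I,L528P

Derivation:
At Lambda: gained [] -> total []
At Alpha: gained ['C989I', 'A730R', 'L528P'] -> total ['A730R', 'C989I', 'L528P']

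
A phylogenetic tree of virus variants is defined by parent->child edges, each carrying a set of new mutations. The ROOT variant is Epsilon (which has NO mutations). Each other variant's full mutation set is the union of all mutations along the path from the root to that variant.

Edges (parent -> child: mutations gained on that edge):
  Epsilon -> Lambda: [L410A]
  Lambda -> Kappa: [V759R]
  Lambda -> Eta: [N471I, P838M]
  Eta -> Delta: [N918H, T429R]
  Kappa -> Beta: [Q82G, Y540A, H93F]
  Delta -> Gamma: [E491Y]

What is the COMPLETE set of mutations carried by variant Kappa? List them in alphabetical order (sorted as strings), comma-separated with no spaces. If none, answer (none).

Answer: L410A,V759R

Derivation:
At Epsilon: gained [] -> total []
At Lambda: gained ['L410A'] -> total ['L410A']
At Kappa: gained ['V759R'] -> total ['L410A', 'V759R']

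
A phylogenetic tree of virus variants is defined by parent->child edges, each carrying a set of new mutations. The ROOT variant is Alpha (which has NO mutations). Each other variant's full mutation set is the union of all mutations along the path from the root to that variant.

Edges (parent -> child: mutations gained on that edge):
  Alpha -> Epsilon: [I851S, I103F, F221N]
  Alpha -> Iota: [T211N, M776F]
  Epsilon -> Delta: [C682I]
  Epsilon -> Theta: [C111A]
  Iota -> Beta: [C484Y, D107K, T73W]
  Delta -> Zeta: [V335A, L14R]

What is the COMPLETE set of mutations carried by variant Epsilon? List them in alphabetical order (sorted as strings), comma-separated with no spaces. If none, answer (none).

At Alpha: gained [] -> total []
At Epsilon: gained ['I851S', 'I103F', 'F221N'] -> total ['F221N', 'I103F', 'I851S']

Answer: F221N,I103F,I851S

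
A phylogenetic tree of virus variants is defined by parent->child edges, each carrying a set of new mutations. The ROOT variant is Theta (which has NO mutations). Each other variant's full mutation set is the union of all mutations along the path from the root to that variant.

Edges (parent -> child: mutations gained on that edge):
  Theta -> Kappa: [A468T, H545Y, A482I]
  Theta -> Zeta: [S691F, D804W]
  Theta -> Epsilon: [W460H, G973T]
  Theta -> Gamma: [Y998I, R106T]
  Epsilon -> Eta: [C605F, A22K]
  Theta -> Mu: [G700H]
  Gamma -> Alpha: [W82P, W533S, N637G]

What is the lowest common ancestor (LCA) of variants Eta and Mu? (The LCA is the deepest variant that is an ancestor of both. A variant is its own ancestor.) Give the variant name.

Answer: Theta

Derivation:
Path from root to Eta: Theta -> Epsilon -> Eta
  ancestors of Eta: {Theta, Epsilon, Eta}
Path from root to Mu: Theta -> Mu
  ancestors of Mu: {Theta, Mu}
Common ancestors: {Theta}
Walk up from Mu: Mu (not in ancestors of Eta), Theta (in ancestors of Eta)
Deepest common ancestor (LCA) = Theta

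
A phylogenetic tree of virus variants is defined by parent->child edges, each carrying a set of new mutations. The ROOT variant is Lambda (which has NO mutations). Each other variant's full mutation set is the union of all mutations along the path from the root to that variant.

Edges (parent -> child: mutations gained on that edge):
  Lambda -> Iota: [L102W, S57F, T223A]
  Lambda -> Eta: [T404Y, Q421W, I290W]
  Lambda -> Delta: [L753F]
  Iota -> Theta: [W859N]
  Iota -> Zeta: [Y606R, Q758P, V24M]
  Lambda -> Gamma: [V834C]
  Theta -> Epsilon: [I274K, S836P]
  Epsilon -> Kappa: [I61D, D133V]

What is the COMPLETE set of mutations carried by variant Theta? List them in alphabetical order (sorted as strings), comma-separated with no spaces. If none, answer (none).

At Lambda: gained [] -> total []
At Iota: gained ['L102W', 'S57F', 'T223A'] -> total ['L102W', 'S57F', 'T223A']
At Theta: gained ['W859N'] -> total ['L102W', 'S57F', 'T223A', 'W859N']

Answer: L102W,S57F,T223A,W859N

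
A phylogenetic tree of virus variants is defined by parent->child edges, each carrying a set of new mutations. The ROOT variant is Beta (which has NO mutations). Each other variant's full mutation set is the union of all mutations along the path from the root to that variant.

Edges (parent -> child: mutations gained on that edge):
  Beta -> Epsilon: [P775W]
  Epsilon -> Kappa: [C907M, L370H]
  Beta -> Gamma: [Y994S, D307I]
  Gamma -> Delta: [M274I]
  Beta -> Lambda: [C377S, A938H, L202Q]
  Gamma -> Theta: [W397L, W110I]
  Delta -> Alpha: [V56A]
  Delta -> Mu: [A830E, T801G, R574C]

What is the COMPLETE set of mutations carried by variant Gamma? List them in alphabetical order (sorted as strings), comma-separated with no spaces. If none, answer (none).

Answer: D307I,Y994S

Derivation:
At Beta: gained [] -> total []
At Gamma: gained ['Y994S', 'D307I'] -> total ['D307I', 'Y994S']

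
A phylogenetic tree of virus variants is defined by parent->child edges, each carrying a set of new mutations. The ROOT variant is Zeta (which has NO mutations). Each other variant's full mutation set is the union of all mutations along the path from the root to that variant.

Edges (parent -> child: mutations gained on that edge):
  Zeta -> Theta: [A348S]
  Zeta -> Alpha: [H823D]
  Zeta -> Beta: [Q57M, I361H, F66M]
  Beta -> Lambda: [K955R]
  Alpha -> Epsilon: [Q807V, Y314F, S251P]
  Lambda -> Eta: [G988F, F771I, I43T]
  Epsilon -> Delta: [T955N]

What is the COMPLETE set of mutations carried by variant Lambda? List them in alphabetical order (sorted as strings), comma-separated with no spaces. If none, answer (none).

At Zeta: gained [] -> total []
At Beta: gained ['Q57M', 'I361H', 'F66M'] -> total ['F66M', 'I361H', 'Q57M']
At Lambda: gained ['K955R'] -> total ['F66M', 'I361H', 'K955R', 'Q57M']

Answer: F66M,I361H,K955R,Q57M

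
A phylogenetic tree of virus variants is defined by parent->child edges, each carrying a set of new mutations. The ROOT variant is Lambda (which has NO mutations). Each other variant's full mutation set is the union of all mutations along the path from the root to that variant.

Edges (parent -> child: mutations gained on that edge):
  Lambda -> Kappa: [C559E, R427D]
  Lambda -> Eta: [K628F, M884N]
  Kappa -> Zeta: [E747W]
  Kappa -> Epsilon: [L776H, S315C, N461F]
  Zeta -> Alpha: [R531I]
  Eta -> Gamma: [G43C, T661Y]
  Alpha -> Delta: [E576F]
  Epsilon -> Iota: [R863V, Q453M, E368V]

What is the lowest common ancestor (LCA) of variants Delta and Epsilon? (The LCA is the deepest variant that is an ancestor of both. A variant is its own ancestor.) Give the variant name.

Answer: Kappa

Derivation:
Path from root to Delta: Lambda -> Kappa -> Zeta -> Alpha -> Delta
  ancestors of Delta: {Lambda, Kappa, Zeta, Alpha, Delta}
Path from root to Epsilon: Lambda -> Kappa -> Epsilon
  ancestors of Epsilon: {Lambda, Kappa, Epsilon}
Common ancestors: {Lambda, Kappa}
Walk up from Epsilon: Epsilon (not in ancestors of Delta), Kappa (in ancestors of Delta), Lambda (in ancestors of Delta)
Deepest common ancestor (LCA) = Kappa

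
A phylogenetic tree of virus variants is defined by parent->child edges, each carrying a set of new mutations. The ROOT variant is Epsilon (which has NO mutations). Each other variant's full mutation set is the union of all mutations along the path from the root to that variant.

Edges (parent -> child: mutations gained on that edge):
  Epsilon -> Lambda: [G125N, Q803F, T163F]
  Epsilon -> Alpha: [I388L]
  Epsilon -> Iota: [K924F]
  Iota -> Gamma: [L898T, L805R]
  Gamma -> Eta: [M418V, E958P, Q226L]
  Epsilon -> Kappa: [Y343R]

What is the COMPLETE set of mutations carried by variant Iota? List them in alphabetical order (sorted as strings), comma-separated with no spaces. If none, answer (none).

Answer: K924F

Derivation:
At Epsilon: gained [] -> total []
At Iota: gained ['K924F'] -> total ['K924F']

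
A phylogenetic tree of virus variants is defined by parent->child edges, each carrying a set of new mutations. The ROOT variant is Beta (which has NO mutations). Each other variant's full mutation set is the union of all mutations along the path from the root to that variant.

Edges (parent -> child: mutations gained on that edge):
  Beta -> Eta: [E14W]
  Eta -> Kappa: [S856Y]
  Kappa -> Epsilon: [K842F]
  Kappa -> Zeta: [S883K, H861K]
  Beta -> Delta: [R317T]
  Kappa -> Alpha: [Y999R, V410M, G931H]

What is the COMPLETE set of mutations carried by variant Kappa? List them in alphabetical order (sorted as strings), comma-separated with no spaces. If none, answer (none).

At Beta: gained [] -> total []
At Eta: gained ['E14W'] -> total ['E14W']
At Kappa: gained ['S856Y'] -> total ['E14W', 'S856Y']

Answer: E14W,S856Y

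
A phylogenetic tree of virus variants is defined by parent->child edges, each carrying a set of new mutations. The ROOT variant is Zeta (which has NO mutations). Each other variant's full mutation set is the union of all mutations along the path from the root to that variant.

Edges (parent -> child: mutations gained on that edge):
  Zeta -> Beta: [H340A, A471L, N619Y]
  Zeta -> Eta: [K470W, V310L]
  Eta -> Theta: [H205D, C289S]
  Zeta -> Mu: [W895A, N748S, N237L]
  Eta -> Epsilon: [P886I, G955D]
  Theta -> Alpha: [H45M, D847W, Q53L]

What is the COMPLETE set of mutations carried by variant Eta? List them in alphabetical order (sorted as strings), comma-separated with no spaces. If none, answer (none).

At Zeta: gained [] -> total []
At Eta: gained ['K470W', 'V310L'] -> total ['K470W', 'V310L']

Answer: K470W,V310L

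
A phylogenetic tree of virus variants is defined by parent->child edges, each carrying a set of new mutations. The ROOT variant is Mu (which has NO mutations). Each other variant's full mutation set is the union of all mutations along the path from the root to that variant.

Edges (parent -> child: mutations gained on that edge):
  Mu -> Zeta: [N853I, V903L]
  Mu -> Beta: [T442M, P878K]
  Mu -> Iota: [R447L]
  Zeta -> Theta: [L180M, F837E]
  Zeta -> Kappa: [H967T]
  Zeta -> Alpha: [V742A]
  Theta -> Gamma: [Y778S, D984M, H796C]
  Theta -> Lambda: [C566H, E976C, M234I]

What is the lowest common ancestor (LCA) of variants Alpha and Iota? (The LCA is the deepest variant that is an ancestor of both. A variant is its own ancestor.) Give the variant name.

Path from root to Alpha: Mu -> Zeta -> Alpha
  ancestors of Alpha: {Mu, Zeta, Alpha}
Path from root to Iota: Mu -> Iota
  ancestors of Iota: {Mu, Iota}
Common ancestors: {Mu}
Walk up from Iota: Iota (not in ancestors of Alpha), Mu (in ancestors of Alpha)
Deepest common ancestor (LCA) = Mu

Answer: Mu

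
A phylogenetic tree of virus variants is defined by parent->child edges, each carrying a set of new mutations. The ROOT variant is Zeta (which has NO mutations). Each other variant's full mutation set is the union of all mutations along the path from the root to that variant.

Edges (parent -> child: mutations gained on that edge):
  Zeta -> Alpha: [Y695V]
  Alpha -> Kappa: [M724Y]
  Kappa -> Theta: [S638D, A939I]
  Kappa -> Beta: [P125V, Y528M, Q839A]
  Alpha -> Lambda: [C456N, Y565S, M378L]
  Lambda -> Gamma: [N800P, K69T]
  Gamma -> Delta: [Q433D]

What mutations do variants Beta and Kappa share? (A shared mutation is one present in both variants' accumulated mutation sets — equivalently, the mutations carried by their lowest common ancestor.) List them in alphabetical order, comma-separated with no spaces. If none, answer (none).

Answer: M724Y,Y695V

Derivation:
Accumulating mutations along path to Beta:
  At Zeta: gained [] -> total []
  At Alpha: gained ['Y695V'] -> total ['Y695V']
  At Kappa: gained ['M724Y'] -> total ['M724Y', 'Y695V']
  At Beta: gained ['P125V', 'Y528M', 'Q839A'] -> total ['M724Y', 'P125V', 'Q839A', 'Y528M', 'Y695V']
Mutations(Beta) = ['M724Y', 'P125V', 'Q839A', 'Y528M', 'Y695V']
Accumulating mutations along path to Kappa:
  At Zeta: gained [] -> total []
  At Alpha: gained ['Y695V'] -> total ['Y695V']
  At Kappa: gained ['M724Y'] -> total ['M724Y', 'Y695V']
Mutations(Kappa) = ['M724Y', 'Y695V']
Intersection: ['M724Y', 'P125V', 'Q839A', 'Y528M', 'Y695V'] ∩ ['M724Y', 'Y695V'] = ['M724Y', 'Y695V']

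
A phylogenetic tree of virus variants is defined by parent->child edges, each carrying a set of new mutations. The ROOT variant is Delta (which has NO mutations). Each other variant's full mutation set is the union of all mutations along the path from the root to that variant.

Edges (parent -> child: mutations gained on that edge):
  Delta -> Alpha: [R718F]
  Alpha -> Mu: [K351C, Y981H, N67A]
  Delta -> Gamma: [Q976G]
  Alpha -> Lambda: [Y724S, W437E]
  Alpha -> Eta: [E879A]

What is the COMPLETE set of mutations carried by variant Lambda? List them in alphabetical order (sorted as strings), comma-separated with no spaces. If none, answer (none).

Answer: R718F,W437E,Y724S

Derivation:
At Delta: gained [] -> total []
At Alpha: gained ['R718F'] -> total ['R718F']
At Lambda: gained ['Y724S', 'W437E'] -> total ['R718F', 'W437E', 'Y724S']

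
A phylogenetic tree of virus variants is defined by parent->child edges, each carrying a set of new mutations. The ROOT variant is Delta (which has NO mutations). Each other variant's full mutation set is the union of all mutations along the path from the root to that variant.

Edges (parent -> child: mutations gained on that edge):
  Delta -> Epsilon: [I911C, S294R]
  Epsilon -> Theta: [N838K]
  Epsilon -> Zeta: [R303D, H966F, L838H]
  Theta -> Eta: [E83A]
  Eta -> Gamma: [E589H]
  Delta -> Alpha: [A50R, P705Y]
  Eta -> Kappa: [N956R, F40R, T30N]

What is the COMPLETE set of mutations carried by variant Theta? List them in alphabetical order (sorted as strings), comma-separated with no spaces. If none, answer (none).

Answer: I911C,N838K,S294R

Derivation:
At Delta: gained [] -> total []
At Epsilon: gained ['I911C', 'S294R'] -> total ['I911C', 'S294R']
At Theta: gained ['N838K'] -> total ['I911C', 'N838K', 'S294R']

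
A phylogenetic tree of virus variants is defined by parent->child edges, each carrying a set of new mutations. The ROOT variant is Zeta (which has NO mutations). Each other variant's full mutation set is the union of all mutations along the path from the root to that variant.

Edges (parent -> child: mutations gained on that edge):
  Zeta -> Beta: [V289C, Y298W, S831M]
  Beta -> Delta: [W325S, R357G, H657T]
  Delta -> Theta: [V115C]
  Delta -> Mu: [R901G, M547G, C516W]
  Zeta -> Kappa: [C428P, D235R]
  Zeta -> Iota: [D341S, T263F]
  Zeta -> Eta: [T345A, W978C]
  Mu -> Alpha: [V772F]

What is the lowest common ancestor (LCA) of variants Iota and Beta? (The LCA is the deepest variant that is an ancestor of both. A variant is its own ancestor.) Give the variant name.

Answer: Zeta

Derivation:
Path from root to Iota: Zeta -> Iota
  ancestors of Iota: {Zeta, Iota}
Path from root to Beta: Zeta -> Beta
  ancestors of Beta: {Zeta, Beta}
Common ancestors: {Zeta}
Walk up from Beta: Beta (not in ancestors of Iota), Zeta (in ancestors of Iota)
Deepest common ancestor (LCA) = Zeta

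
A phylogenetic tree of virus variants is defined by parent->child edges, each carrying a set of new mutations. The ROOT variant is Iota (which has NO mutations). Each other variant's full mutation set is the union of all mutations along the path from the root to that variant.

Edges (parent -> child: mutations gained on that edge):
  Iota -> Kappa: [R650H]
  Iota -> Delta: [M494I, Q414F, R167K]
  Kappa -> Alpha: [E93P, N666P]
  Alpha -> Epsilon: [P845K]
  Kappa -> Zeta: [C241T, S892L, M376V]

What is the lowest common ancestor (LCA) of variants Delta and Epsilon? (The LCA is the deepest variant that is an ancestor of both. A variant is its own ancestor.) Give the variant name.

Answer: Iota

Derivation:
Path from root to Delta: Iota -> Delta
  ancestors of Delta: {Iota, Delta}
Path from root to Epsilon: Iota -> Kappa -> Alpha -> Epsilon
  ancestors of Epsilon: {Iota, Kappa, Alpha, Epsilon}
Common ancestors: {Iota}
Walk up from Epsilon: Epsilon (not in ancestors of Delta), Alpha (not in ancestors of Delta), Kappa (not in ancestors of Delta), Iota (in ancestors of Delta)
Deepest common ancestor (LCA) = Iota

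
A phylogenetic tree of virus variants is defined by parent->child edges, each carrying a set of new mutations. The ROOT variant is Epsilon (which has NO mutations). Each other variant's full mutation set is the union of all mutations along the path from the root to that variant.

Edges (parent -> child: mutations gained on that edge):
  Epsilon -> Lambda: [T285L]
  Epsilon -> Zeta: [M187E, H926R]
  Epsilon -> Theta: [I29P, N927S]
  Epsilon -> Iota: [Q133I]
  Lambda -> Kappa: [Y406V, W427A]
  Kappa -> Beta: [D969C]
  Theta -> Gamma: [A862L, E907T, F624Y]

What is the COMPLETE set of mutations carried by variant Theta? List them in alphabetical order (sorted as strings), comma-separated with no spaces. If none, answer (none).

At Epsilon: gained [] -> total []
At Theta: gained ['I29P', 'N927S'] -> total ['I29P', 'N927S']

Answer: I29P,N927S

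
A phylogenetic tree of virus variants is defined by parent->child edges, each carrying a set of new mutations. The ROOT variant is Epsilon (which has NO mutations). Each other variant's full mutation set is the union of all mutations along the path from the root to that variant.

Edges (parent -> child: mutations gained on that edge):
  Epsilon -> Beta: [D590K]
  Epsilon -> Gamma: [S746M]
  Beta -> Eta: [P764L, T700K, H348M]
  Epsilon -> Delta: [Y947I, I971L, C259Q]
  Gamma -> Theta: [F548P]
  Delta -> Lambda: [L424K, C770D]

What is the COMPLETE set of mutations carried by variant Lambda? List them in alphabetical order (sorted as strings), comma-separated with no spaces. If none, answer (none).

Answer: C259Q,C770D,I971L,L424K,Y947I

Derivation:
At Epsilon: gained [] -> total []
At Delta: gained ['Y947I', 'I971L', 'C259Q'] -> total ['C259Q', 'I971L', 'Y947I']
At Lambda: gained ['L424K', 'C770D'] -> total ['C259Q', 'C770D', 'I971L', 'L424K', 'Y947I']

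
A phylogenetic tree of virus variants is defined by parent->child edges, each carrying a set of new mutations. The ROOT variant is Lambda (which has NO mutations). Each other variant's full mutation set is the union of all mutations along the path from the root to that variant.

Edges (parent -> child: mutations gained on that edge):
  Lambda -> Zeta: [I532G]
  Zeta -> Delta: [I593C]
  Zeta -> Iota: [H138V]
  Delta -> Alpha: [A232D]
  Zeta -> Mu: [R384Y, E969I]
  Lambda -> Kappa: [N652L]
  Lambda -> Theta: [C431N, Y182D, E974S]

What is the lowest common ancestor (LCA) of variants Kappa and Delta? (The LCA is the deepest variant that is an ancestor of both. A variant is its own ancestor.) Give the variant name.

Answer: Lambda

Derivation:
Path from root to Kappa: Lambda -> Kappa
  ancestors of Kappa: {Lambda, Kappa}
Path from root to Delta: Lambda -> Zeta -> Delta
  ancestors of Delta: {Lambda, Zeta, Delta}
Common ancestors: {Lambda}
Walk up from Delta: Delta (not in ancestors of Kappa), Zeta (not in ancestors of Kappa), Lambda (in ancestors of Kappa)
Deepest common ancestor (LCA) = Lambda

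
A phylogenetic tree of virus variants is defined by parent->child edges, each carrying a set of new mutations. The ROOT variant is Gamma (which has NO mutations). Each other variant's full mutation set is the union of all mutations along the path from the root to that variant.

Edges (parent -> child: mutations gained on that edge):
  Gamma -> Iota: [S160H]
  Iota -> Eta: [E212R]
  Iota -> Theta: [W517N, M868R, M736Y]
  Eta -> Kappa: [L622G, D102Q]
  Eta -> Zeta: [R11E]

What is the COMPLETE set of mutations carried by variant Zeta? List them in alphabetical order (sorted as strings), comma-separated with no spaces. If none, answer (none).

Answer: E212R,R11E,S160H

Derivation:
At Gamma: gained [] -> total []
At Iota: gained ['S160H'] -> total ['S160H']
At Eta: gained ['E212R'] -> total ['E212R', 'S160H']
At Zeta: gained ['R11E'] -> total ['E212R', 'R11E', 'S160H']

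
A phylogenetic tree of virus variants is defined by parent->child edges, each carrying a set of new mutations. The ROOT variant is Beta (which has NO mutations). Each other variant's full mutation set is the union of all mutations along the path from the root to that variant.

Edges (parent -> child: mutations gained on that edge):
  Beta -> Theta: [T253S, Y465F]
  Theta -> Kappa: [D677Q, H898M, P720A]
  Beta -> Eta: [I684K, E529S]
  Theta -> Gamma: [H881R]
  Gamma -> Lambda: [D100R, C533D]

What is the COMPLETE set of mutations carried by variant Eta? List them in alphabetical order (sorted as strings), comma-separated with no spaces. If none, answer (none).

At Beta: gained [] -> total []
At Eta: gained ['I684K', 'E529S'] -> total ['E529S', 'I684K']

Answer: E529S,I684K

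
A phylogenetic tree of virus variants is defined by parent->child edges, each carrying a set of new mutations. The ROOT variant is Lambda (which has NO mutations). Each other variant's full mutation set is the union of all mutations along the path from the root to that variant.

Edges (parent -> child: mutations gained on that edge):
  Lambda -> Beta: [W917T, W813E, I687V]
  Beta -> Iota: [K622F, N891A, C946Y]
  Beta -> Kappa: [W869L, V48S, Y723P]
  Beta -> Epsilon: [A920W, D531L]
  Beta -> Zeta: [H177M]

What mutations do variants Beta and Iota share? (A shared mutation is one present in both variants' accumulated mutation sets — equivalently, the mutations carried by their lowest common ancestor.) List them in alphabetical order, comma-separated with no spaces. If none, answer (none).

Answer: I687V,W813E,W917T

Derivation:
Accumulating mutations along path to Beta:
  At Lambda: gained [] -> total []
  At Beta: gained ['W917T', 'W813E', 'I687V'] -> total ['I687V', 'W813E', 'W917T']
Mutations(Beta) = ['I687V', 'W813E', 'W917T']
Accumulating mutations along path to Iota:
  At Lambda: gained [] -> total []
  At Beta: gained ['W917T', 'W813E', 'I687V'] -> total ['I687V', 'W813E', 'W917T']
  At Iota: gained ['K622F', 'N891A', 'C946Y'] -> total ['C946Y', 'I687V', 'K622F', 'N891A', 'W813E', 'W917T']
Mutations(Iota) = ['C946Y', 'I687V', 'K622F', 'N891A', 'W813E', 'W917T']
Intersection: ['I687V', 'W813E', 'W917T'] ∩ ['C946Y', 'I687V', 'K622F', 'N891A', 'W813E', 'W917T'] = ['I687V', 'W813E', 'W917T']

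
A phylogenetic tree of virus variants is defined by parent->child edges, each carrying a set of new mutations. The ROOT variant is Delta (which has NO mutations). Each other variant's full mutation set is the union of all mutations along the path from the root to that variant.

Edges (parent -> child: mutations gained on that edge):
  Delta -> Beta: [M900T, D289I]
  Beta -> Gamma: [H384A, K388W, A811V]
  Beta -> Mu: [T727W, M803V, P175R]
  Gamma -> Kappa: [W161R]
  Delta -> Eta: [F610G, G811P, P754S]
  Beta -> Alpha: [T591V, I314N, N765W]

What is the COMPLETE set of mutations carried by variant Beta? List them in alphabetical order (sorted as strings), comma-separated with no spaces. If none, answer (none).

At Delta: gained [] -> total []
At Beta: gained ['M900T', 'D289I'] -> total ['D289I', 'M900T']

Answer: D289I,M900T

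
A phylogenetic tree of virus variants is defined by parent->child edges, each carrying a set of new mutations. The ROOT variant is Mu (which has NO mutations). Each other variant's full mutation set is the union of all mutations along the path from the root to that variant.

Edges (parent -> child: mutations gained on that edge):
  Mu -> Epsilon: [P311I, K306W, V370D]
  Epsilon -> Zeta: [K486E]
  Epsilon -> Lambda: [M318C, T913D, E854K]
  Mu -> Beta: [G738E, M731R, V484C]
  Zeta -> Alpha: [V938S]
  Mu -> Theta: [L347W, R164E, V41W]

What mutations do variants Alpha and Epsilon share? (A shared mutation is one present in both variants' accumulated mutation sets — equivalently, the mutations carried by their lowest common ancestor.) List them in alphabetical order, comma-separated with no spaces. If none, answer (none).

Answer: K306W,P311I,V370D

Derivation:
Accumulating mutations along path to Alpha:
  At Mu: gained [] -> total []
  At Epsilon: gained ['P311I', 'K306W', 'V370D'] -> total ['K306W', 'P311I', 'V370D']
  At Zeta: gained ['K486E'] -> total ['K306W', 'K486E', 'P311I', 'V370D']
  At Alpha: gained ['V938S'] -> total ['K306W', 'K486E', 'P311I', 'V370D', 'V938S']
Mutations(Alpha) = ['K306W', 'K486E', 'P311I', 'V370D', 'V938S']
Accumulating mutations along path to Epsilon:
  At Mu: gained [] -> total []
  At Epsilon: gained ['P311I', 'K306W', 'V370D'] -> total ['K306W', 'P311I', 'V370D']
Mutations(Epsilon) = ['K306W', 'P311I', 'V370D']
Intersection: ['K306W', 'K486E', 'P311I', 'V370D', 'V938S'] ∩ ['K306W', 'P311I', 'V370D'] = ['K306W', 'P311I', 'V370D']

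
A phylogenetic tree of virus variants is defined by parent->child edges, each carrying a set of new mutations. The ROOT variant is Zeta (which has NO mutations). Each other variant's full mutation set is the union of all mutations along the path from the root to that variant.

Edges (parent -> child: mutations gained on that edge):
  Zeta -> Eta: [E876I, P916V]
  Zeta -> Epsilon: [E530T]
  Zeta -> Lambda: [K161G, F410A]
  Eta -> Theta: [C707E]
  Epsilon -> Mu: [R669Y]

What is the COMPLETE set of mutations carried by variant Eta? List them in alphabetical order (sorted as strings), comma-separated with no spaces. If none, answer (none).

At Zeta: gained [] -> total []
At Eta: gained ['E876I', 'P916V'] -> total ['E876I', 'P916V']

Answer: E876I,P916V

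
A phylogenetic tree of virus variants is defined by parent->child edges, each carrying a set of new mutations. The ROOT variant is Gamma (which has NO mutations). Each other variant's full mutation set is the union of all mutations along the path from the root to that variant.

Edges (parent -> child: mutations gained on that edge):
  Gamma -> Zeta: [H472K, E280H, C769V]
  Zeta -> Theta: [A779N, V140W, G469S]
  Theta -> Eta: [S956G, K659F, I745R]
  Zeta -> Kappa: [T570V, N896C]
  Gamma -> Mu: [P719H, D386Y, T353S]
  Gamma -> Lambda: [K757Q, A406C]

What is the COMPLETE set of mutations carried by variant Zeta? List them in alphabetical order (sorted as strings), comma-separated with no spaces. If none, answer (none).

Answer: C769V,E280H,H472K

Derivation:
At Gamma: gained [] -> total []
At Zeta: gained ['H472K', 'E280H', 'C769V'] -> total ['C769V', 'E280H', 'H472K']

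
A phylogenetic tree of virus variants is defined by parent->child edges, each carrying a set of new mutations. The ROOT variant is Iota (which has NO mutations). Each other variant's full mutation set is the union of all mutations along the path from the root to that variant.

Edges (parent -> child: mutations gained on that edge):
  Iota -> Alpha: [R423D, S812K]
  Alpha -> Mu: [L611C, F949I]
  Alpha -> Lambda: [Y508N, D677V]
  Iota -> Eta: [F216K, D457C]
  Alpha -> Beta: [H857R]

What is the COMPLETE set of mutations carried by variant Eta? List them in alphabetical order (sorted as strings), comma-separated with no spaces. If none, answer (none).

Answer: D457C,F216K

Derivation:
At Iota: gained [] -> total []
At Eta: gained ['F216K', 'D457C'] -> total ['D457C', 'F216K']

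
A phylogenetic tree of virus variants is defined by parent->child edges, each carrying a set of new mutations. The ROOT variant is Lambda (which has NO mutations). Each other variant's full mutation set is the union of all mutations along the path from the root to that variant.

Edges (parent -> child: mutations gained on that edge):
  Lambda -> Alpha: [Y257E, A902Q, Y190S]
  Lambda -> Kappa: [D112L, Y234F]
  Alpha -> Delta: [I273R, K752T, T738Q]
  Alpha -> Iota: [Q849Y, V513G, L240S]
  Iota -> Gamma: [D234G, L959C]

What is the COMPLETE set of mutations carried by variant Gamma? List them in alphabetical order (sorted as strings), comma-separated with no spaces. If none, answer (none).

Answer: A902Q,D234G,L240S,L959C,Q849Y,V513G,Y190S,Y257E

Derivation:
At Lambda: gained [] -> total []
At Alpha: gained ['Y257E', 'A902Q', 'Y190S'] -> total ['A902Q', 'Y190S', 'Y257E']
At Iota: gained ['Q849Y', 'V513G', 'L240S'] -> total ['A902Q', 'L240S', 'Q849Y', 'V513G', 'Y190S', 'Y257E']
At Gamma: gained ['D234G', 'L959C'] -> total ['A902Q', 'D234G', 'L240S', 'L959C', 'Q849Y', 'V513G', 'Y190S', 'Y257E']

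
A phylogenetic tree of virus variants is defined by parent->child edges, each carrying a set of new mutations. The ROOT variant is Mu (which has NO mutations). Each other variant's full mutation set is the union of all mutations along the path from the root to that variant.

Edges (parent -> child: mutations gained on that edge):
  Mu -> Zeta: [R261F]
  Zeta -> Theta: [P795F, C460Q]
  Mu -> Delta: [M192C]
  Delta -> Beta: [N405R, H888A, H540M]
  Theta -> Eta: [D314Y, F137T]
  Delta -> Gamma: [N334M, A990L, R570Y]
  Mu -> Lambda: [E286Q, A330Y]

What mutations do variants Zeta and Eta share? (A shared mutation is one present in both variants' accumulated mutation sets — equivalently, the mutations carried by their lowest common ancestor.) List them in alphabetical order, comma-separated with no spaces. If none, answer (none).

Answer: R261F

Derivation:
Accumulating mutations along path to Zeta:
  At Mu: gained [] -> total []
  At Zeta: gained ['R261F'] -> total ['R261F']
Mutations(Zeta) = ['R261F']
Accumulating mutations along path to Eta:
  At Mu: gained [] -> total []
  At Zeta: gained ['R261F'] -> total ['R261F']
  At Theta: gained ['P795F', 'C460Q'] -> total ['C460Q', 'P795F', 'R261F']
  At Eta: gained ['D314Y', 'F137T'] -> total ['C460Q', 'D314Y', 'F137T', 'P795F', 'R261F']
Mutations(Eta) = ['C460Q', 'D314Y', 'F137T', 'P795F', 'R261F']
Intersection: ['R261F'] ∩ ['C460Q', 'D314Y', 'F137T', 'P795F', 'R261F'] = ['R261F']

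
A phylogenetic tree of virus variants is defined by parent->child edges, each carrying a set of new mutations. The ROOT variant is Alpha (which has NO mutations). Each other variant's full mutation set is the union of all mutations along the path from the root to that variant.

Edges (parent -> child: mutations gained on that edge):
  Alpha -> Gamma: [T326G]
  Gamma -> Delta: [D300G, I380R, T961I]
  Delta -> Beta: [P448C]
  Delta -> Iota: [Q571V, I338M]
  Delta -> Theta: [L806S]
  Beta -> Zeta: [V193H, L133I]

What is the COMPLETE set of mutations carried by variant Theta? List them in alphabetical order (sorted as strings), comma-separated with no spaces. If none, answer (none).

At Alpha: gained [] -> total []
At Gamma: gained ['T326G'] -> total ['T326G']
At Delta: gained ['D300G', 'I380R', 'T961I'] -> total ['D300G', 'I380R', 'T326G', 'T961I']
At Theta: gained ['L806S'] -> total ['D300G', 'I380R', 'L806S', 'T326G', 'T961I']

Answer: D300G,I380R,L806S,T326G,T961I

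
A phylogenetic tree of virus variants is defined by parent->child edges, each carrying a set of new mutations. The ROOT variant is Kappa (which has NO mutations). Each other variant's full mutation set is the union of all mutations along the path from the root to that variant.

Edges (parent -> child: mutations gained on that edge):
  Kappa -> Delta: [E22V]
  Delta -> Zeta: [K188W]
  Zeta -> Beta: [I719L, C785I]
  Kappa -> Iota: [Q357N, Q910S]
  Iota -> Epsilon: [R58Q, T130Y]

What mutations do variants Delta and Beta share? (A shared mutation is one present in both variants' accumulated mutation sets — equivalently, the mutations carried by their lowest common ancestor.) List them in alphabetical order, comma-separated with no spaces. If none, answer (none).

Accumulating mutations along path to Delta:
  At Kappa: gained [] -> total []
  At Delta: gained ['E22V'] -> total ['E22V']
Mutations(Delta) = ['E22V']
Accumulating mutations along path to Beta:
  At Kappa: gained [] -> total []
  At Delta: gained ['E22V'] -> total ['E22V']
  At Zeta: gained ['K188W'] -> total ['E22V', 'K188W']
  At Beta: gained ['I719L', 'C785I'] -> total ['C785I', 'E22V', 'I719L', 'K188W']
Mutations(Beta) = ['C785I', 'E22V', 'I719L', 'K188W']
Intersection: ['E22V'] ∩ ['C785I', 'E22V', 'I719L', 'K188W'] = ['E22V']

Answer: E22V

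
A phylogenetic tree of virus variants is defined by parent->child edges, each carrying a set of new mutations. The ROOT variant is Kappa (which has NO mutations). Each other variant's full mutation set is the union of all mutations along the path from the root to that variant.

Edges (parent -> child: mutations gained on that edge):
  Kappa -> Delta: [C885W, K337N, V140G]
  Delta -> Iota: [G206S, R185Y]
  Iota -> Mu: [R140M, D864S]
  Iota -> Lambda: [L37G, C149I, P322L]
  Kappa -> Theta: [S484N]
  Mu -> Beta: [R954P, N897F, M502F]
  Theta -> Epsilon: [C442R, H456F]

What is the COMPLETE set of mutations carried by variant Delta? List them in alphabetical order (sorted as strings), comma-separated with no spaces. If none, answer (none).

At Kappa: gained [] -> total []
At Delta: gained ['C885W', 'K337N', 'V140G'] -> total ['C885W', 'K337N', 'V140G']

Answer: C885W,K337N,V140G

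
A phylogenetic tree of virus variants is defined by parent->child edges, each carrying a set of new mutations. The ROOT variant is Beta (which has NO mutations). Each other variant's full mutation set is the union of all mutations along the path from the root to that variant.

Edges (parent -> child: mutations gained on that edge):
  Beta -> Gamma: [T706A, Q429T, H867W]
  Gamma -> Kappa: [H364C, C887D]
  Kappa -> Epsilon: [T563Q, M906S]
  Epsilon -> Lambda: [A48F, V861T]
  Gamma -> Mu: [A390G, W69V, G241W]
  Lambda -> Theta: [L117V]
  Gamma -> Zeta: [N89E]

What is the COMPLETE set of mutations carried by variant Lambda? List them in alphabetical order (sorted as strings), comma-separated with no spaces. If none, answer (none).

Answer: A48F,C887D,H364C,H867W,M906S,Q429T,T563Q,T706A,V861T

Derivation:
At Beta: gained [] -> total []
At Gamma: gained ['T706A', 'Q429T', 'H867W'] -> total ['H867W', 'Q429T', 'T706A']
At Kappa: gained ['H364C', 'C887D'] -> total ['C887D', 'H364C', 'H867W', 'Q429T', 'T706A']
At Epsilon: gained ['T563Q', 'M906S'] -> total ['C887D', 'H364C', 'H867W', 'M906S', 'Q429T', 'T563Q', 'T706A']
At Lambda: gained ['A48F', 'V861T'] -> total ['A48F', 'C887D', 'H364C', 'H867W', 'M906S', 'Q429T', 'T563Q', 'T706A', 'V861T']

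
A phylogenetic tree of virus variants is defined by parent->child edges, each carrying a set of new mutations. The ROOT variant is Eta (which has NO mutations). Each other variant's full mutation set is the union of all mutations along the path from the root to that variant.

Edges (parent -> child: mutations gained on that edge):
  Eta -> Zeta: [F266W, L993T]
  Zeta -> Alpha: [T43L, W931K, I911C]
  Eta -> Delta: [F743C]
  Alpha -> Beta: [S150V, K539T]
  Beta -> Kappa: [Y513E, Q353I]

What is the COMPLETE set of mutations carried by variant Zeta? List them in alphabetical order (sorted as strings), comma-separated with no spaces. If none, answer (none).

Answer: F266W,L993T

Derivation:
At Eta: gained [] -> total []
At Zeta: gained ['F266W', 'L993T'] -> total ['F266W', 'L993T']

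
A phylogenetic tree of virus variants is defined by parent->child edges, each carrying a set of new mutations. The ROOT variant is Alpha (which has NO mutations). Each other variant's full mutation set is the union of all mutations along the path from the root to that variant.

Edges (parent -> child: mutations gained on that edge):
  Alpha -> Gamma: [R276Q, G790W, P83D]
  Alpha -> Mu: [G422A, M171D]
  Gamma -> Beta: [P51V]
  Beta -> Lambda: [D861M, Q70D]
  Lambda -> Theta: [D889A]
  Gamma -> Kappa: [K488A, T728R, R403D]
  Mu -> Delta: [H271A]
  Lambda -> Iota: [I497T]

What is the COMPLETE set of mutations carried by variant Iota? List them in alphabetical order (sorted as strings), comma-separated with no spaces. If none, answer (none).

Answer: D861M,G790W,I497T,P51V,P83D,Q70D,R276Q

Derivation:
At Alpha: gained [] -> total []
At Gamma: gained ['R276Q', 'G790W', 'P83D'] -> total ['G790W', 'P83D', 'R276Q']
At Beta: gained ['P51V'] -> total ['G790W', 'P51V', 'P83D', 'R276Q']
At Lambda: gained ['D861M', 'Q70D'] -> total ['D861M', 'G790W', 'P51V', 'P83D', 'Q70D', 'R276Q']
At Iota: gained ['I497T'] -> total ['D861M', 'G790W', 'I497T', 'P51V', 'P83D', 'Q70D', 'R276Q']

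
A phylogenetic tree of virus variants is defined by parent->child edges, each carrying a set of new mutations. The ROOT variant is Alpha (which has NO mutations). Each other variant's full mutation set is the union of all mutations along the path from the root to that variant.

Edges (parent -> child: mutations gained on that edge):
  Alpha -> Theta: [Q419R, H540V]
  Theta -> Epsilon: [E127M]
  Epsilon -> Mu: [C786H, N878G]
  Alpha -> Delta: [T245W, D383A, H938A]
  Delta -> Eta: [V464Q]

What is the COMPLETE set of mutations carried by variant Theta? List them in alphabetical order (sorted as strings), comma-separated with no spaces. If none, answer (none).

Answer: H540V,Q419R

Derivation:
At Alpha: gained [] -> total []
At Theta: gained ['Q419R', 'H540V'] -> total ['H540V', 'Q419R']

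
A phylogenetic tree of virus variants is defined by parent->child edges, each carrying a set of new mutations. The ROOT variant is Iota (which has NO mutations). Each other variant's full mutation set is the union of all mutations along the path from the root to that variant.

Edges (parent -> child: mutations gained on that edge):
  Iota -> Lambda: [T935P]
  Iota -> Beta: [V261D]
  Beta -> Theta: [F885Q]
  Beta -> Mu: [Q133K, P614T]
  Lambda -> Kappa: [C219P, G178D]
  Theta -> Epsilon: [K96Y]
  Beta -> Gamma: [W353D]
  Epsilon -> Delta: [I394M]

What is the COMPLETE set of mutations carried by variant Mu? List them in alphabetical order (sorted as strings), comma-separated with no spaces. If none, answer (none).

Answer: P614T,Q133K,V261D

Derivation:
At Iota: gained [] -> total []
At Beta: gained ['V261D'] -> total ['V261D']
At Mu: gained ['Q133K', 'P614T'] -> total ['P614T', 'Q133K', 'V261D']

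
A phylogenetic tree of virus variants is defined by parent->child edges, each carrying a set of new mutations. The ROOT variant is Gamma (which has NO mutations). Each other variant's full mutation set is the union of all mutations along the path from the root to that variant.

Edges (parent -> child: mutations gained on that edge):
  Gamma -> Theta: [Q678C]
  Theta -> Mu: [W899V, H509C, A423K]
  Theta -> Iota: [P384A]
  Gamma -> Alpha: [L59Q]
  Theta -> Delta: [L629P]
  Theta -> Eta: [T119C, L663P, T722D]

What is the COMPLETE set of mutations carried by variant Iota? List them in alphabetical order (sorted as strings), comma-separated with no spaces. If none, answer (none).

Answer: P384A,Q678C

Derivation:
At Gamma: gained [] -> total []
At Theta: gained ['Q678C'] -> total ['Q678C']
At Iota: gained ['P384A'] -> total ['P384A', 'Q678C']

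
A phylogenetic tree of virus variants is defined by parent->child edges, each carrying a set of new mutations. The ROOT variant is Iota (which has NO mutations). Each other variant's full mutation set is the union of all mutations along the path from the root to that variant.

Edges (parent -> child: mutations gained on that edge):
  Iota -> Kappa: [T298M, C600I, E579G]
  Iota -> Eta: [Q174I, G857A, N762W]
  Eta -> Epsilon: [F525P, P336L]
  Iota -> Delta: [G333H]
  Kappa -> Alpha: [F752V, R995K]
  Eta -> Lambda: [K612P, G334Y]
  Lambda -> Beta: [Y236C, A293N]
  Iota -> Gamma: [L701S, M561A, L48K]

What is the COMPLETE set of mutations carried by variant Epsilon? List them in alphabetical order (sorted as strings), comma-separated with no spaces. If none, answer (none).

At Iota: gained [] -> total []
At Eta: gained ['Q174I', 'G857A', 'N762W'] -> total ['G857A', 'N762W', 'Q174I']
At Epsilon: gained ['F525P', 'P336L'] -> total ['F525P', 'G857A', 'N762W', 'P336L', 'Q174I']

Answer: F525P,G857A,N762W,P336L,Q174I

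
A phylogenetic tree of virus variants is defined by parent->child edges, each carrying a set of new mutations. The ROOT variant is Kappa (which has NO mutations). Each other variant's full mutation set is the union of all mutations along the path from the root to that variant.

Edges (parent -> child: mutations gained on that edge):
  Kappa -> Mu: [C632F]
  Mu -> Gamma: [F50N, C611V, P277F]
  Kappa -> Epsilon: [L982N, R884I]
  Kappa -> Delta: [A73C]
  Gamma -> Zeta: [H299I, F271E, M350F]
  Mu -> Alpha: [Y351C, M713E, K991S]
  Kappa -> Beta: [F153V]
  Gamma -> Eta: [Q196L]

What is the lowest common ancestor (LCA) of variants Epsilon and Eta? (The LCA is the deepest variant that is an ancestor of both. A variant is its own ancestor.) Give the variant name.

Path from root to Epsilon: Kappa -> Epsilon
  ancestors of Epsilon: {Kappa, Epsilon}
Path from root to Eta: Kappa -> Mu -> Gamma -> Eta
  ancestors of Eta: {Kappa, Mu, Gamma, Eta}
Common ancestors: {Kappa}
Walk up from Eta: Eta (not in ancestors of Epsilon), Gamma (not in ancestors of Epsilon), Mu (not in ancestors of Epsilon), Kappa (in ancestors of Epsilon)
Deepest common ancestor (LCA) = Kappa

Answer: Kappa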